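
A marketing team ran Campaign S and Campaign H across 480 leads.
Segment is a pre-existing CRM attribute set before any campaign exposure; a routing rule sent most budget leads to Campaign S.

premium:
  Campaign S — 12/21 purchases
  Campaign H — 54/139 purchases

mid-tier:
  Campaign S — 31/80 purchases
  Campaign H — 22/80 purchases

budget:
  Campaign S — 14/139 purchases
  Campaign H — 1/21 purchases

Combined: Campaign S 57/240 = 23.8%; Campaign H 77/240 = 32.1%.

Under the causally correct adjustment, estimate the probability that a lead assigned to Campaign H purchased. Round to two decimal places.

Customer segment satisfies the back-door criterion: it is not a descendant of the campaign, and it blocks the spurious path from campaign to outcome. Adjusting for it (i.e., using the within-customer segment rates) gives the causal effect.
Standardising Campaign H to the population customer segment mix: 0.333·54/139 + 0.333·22/80 + 0.333·1/21 = 0.237.

0.24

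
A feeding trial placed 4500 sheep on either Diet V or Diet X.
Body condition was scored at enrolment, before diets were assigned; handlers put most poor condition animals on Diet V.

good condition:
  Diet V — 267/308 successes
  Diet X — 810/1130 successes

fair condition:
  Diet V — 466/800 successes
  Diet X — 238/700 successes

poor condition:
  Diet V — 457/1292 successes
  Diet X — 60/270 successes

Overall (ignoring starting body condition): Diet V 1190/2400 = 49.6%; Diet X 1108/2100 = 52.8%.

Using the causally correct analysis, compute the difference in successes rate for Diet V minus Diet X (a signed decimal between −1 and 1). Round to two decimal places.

The imbalance in starting body condition arose from how sheep were allocated, not from anything the diet did; and starting body condition independently affects the outcome. The pooled gap is confounded — condition on starting body condition.
Adjusting over the population distribution of starting body condition: 0.320·(0.867−0.717) + 0.333·(0.583−0.340) + 0.347·(0.354−0.222) = +0.174.

+0.17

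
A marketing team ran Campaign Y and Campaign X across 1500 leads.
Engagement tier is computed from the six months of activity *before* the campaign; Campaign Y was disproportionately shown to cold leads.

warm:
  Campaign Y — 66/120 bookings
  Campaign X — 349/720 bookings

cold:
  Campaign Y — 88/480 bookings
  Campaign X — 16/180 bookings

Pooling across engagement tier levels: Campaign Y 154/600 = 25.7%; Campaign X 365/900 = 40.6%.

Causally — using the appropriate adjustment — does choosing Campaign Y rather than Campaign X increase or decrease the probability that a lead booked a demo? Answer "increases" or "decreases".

Campaign Y is higher inside every engagement tier stratum but Campaign X is higher in aggregate. Whether to stratify depends on how engagement tier relates to the campaign.
Here engagement tier is a common cause — it drives both which campaign a case falls under and the outcome. The crude comparison mixes populations; the stratum-specific rates are the causally relevant ones.
Within each level — warm: 55.0% vs 48.5%; cold: 18.3% vs 8.9% — Campaign Y is higher every time.

increases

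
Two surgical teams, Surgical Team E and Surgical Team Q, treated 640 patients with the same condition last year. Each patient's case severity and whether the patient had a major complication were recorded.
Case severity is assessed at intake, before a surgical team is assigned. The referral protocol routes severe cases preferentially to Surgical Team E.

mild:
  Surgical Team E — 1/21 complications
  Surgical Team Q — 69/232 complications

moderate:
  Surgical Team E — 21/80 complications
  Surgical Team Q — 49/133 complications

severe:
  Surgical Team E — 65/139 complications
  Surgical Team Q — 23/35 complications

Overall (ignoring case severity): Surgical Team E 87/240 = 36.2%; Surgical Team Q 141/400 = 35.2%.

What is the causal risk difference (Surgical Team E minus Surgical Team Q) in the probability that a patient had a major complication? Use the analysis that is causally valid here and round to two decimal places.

Here case severity is a common cause — it drives both which surgical team a case falls under and the outcome. The crude comparison mixes populations; the stratum-specific rates are the causally relevant ones.
Adjusting over the population distribution of case severity: 0.395·(0.048−0.297) + 0.333·(0.263−0.368) + 0.272·(0.468−0.657) = -0.186.

-0.19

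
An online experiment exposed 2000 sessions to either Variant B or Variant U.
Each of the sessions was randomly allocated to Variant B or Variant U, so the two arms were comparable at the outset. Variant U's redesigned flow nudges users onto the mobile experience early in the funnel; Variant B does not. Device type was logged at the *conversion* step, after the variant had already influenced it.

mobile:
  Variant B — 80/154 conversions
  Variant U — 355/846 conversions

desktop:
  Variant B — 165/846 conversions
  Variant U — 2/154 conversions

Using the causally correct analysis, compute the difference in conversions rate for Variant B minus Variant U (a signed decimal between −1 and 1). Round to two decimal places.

-0.11

The distribution of device type is itself part of what the variant does — it is an intermediate outcome. Holding it fixed would remove that part of the effect; the total effect is the pooled difference.
The causal difference is the pooled difference: 0.245 − 0.357 = -0.112.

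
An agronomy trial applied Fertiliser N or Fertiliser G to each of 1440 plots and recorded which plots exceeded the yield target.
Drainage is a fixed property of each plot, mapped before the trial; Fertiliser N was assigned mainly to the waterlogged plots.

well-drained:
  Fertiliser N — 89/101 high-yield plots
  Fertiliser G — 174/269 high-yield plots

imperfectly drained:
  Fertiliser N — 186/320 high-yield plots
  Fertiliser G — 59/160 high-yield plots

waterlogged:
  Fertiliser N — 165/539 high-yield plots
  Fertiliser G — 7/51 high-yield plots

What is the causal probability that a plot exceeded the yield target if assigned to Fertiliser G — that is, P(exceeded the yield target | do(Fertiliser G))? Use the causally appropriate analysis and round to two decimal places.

Field drainage satisfies the back-door criterion: it is not a descendant of the fertiliser, and it blocks the spurious path from fertiliser to outcome. Adjusting for it (i.e., using the within-field drainage rates) gives the causal effect.
Standardising Fertiliser G to the population field drainage mix: 0.257·174/269 + 0.333·59/160 + 0.410·7/51 = 0.345.

0.35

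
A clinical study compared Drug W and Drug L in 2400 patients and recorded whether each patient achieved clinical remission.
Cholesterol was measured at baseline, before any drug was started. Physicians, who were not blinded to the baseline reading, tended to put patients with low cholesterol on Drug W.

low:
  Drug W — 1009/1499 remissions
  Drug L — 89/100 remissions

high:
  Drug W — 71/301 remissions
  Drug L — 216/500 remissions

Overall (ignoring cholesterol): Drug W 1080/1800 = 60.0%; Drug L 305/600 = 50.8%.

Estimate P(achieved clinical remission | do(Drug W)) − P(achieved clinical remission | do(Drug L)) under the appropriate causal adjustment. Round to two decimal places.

The cholesterol-specific comparison favours Drug L throughout, but the pooled figures favour Drug W. The question is whether to condition on cholesterol.
Cholesterol differs across drugs for reasons unrelated to any effect of the drug itself, and it separately predicts the outcome — a classic confounder. We must compare within cholesterol levels.
Adjusting over the population distribution of cholesterol: 0.666·(0.673−0.890) + 0.334·(0.236−0.432) = -0.210.

-0.21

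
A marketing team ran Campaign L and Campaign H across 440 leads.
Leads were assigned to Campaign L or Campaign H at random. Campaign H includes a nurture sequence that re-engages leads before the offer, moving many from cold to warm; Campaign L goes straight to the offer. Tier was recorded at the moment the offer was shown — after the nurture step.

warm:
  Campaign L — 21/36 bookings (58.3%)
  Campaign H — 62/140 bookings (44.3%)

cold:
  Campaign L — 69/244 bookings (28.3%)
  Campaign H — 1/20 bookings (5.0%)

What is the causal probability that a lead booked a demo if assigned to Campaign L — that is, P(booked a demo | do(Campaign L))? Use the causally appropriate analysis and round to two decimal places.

0.32

The engagement tier-specific comparison favours Campaign L throughout, but the pooled figures favour Campaign H. The question is whether to condition on engagement tier.
Engagement tier is downstream of the campaign. One should not condition on a consequence of treatment, so the overall rates are the right comparison.
So P(outcome | do(Campaign L)) is just the pooled rate for Campaign L: 90/280 = 0.321.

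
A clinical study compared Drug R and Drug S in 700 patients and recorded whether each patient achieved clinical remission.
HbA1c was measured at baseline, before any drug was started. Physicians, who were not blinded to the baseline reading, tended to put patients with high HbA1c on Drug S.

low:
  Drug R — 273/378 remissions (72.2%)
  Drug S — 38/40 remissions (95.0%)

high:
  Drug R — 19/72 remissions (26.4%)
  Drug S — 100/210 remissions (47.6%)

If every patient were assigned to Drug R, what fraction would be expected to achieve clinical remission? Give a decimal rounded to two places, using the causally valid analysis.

0.54

Nothing the drug does changes HbA1c; the imbalance is an allocation artefact. With HbA1c also predicting the outcome, the pooled figure is confounded, and the within-stratum comparison is the causal one.
Standardising Drug R to the population HbA1c mix: 0.597·273/378 + 0.403·19/72 = 0.538.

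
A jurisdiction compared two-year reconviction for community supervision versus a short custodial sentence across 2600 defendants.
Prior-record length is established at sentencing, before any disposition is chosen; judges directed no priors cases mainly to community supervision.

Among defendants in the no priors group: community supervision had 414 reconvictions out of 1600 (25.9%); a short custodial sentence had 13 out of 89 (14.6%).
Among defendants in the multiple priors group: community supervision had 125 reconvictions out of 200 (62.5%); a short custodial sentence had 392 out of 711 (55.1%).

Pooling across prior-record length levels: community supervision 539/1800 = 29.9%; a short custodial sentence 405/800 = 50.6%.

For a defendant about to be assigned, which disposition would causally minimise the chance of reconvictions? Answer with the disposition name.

a short custodial sentence

The imbalance in prior-record length arose from how defendants were allocated, not from anything the disposition did; and prior-record length independently affects the outcome. The pooled gap is confounded — condition on prior-record length.
Within each level — no priors: 25.9% vs 14.6%; multiple priors: 62.5% vs 55.1% — a short custodial sentence is lower every time.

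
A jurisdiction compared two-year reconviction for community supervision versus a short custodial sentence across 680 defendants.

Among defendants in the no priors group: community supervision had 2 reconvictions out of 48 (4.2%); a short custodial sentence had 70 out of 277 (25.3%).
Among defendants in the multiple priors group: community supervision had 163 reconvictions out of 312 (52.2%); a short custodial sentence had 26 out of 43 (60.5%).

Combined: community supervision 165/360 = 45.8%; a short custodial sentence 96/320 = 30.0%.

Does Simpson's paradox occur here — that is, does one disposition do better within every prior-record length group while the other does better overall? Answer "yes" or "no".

Within each prior-record length level (no priors 4.2% vs 25.3%; multiple priors 52.2% vs 60.5%), community supervision has the lower rate every time. Pooled: 45.8% vs 30.0% — a short custodial sentence has the lower rate overall. The two comparisons disagree.

yes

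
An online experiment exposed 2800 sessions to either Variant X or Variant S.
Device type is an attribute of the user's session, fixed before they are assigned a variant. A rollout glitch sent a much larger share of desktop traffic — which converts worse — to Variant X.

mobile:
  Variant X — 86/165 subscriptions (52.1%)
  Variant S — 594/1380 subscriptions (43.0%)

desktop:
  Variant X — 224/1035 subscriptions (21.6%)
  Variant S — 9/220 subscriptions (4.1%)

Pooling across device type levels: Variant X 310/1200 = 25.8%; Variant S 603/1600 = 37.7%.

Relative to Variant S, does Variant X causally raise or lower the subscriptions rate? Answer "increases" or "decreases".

increases

Device type is set before the variant has any effect — it is not caused by the variant — and it independently drives the outcome. That makes it a confounder, so the causal comparison is within device type levels.
Within each level — mobile: 52.1% vs 43.0%; desktop: 21.6% vs 4.1% — Variant X is higher every time.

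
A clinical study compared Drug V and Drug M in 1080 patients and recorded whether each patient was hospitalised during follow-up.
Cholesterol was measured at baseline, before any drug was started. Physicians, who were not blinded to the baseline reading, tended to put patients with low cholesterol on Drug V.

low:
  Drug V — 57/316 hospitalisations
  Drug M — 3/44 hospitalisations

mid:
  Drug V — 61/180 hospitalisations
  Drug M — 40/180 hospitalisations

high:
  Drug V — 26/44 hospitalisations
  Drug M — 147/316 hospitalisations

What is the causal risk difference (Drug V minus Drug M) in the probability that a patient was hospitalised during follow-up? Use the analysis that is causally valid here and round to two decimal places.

+0.12

The imbalance in cholesterol arose from how patients were allocated, not from anything the drug did; and cholesterol independently affects the outcome. The pooled gap is confounded — condition on cholesterol.
Adjusting over the population distribution of cholesterol: 0.333·(0.180−0.068) + 0.333·(0.339−0.222) + 0.333·(0.591−0.465) = +0.118.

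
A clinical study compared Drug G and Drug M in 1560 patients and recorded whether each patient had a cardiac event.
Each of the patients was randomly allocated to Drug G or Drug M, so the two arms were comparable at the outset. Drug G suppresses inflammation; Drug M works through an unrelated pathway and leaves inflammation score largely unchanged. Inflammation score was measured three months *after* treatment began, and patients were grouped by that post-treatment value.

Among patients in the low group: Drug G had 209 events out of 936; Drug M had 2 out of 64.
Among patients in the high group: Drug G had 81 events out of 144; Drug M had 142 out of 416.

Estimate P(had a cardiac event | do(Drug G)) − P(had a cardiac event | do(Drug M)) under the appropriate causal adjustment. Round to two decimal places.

Within every inflammation score level Drug M has the lower rate, yet pooled Drug G does — Simpson's reversal.
Inflammation score here is a post-treatment variable shaped by the drug; conditioning on it would introduce bias rather than remove it. The overall comparison is the causal one.
The causal difference is the pooled difference: 0.269 − 0.300 = -0.031.

-0.03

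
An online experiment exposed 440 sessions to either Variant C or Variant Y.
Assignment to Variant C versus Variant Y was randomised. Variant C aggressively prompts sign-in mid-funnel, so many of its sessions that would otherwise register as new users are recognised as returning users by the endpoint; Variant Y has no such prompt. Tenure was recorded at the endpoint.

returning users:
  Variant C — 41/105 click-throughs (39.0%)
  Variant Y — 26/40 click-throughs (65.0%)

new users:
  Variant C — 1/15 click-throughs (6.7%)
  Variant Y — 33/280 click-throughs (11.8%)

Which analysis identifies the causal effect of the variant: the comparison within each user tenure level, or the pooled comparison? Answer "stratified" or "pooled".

The stratified and pooled comparisons disagree (Variant Y wins within each user tenure; Variant C wins overall), so the answer turns on the causal role of user tenure.
Because the variant influences user tenure, user tenure is a post-treatment mediator, not a confounder. Stratifying on it would bias the estimate; the causal effect is the crude pooled difference.
Pooled: Variant C 35.0% vs Variant Y 18.4%; Variant C is higher overall.

pooled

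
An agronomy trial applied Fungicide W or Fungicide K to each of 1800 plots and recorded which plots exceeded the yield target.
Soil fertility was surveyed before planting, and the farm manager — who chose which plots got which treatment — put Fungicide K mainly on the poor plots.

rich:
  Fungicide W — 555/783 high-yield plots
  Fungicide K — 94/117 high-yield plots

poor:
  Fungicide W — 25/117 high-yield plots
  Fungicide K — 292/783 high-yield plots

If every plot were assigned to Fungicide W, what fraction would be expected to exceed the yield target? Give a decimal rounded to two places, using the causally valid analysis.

The stratified and pooled comparisons disagree (Fungicide K wins within each soil fertility; Fungicide W wins overall), so the answer turns on the causal role of soil fertility.
Soil fertility satisfies the back-door criterion: it is not a descendant of the fungicide, and it blocks the spurious path from fungicide to outcome. Adjusting for it (i.e., using the within-soil fertility rates) gives the causal effect.
Standardising Fungicide W to the population soil fertility mix: 0.500·555/783 + 0.500·25/117 = 0.461.

0.46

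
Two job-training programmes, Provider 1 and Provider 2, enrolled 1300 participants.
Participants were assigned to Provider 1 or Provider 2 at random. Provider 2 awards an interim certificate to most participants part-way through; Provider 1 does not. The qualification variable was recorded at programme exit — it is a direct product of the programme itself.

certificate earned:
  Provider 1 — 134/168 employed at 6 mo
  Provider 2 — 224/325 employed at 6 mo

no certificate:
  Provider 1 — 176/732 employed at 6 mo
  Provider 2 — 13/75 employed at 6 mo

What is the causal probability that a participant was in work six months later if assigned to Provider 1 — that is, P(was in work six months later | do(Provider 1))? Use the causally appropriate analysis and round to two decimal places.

0.34

Within every qualification attained during the programme level Provider 1 has the higher rate, yet pooled Provider 2 does — Simpson's reversal.
Because the programme influences qualification attained during the programme, qualification attained during the programme is a post-treatment mediator, not a confounder. Stratifying on it would bias the estimate; the causal effect is the crude pooled difference.
So P(outcome | do(Provider 1)) is just the pooled rate for Provider 1: 310/900 = 0.344.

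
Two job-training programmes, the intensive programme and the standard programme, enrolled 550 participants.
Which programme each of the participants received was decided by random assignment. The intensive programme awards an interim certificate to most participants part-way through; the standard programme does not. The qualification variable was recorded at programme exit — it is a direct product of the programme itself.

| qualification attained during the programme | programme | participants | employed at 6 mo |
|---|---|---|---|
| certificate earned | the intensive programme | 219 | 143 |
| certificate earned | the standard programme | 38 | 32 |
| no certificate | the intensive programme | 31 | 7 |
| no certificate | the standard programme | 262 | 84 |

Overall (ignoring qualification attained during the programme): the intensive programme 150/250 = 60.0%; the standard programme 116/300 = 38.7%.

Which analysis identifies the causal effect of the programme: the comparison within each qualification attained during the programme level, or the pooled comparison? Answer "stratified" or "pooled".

pooled

Qualification attained during the programme lies on the pathway programme → qualification attained during the programme → outcome, so adjusting for it blocks the indirect effect. For the total causal effect of programme, use the unadjusted pooled rates.
Pooled: the intensive programme 60.0% vs the standard programme 38.7%; the intensive programme is higher overall.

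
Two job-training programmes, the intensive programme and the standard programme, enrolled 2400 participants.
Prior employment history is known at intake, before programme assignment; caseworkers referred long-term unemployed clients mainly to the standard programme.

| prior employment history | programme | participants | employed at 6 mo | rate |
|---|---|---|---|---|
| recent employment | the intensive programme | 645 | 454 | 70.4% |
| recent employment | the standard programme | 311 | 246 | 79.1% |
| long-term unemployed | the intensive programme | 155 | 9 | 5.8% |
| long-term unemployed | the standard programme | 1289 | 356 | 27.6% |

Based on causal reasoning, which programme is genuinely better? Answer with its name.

the standard programme

The stratified and pooled comparisons disagree (the standard programme wins within each prior employment history; the intensive programme wins overall), so the answer turns on the causal role of prior employment history.
Prior employment history satisfies the back-door criterion: it is not a descendant of the programme, and it blocks the spurious path from programme to outcome. Adjusting for it (i.e., using the within-prior employment history rates) gives the causal effect.
Within each level — recent employment: 70.4% vs 79.1%; long-term unemployed: 5.8% vs 27.6% — the standard programme is higher every time.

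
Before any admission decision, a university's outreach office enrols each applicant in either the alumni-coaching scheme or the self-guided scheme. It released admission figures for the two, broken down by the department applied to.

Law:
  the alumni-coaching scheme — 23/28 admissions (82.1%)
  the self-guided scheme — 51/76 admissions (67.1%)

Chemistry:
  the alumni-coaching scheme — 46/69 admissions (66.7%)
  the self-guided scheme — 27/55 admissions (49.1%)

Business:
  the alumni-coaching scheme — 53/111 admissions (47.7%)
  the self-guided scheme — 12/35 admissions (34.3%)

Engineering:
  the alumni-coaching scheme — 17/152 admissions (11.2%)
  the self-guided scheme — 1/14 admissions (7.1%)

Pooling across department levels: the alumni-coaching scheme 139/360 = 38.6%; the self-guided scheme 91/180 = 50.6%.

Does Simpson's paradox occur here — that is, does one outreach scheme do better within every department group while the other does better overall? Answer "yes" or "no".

yes

Within each department level (Law 82.1% vs 67.1%; Chemistry 66.7% vs 49.1%; Business 47.7% vs 34.3%; Engineering 11.2% vs 7.1%), the alumni-coaching scheme has the higher rate every time. Pooled: 38.6% vs 50.6% — the self-guided scheme has the higher rate overall. The two comparisons disagree.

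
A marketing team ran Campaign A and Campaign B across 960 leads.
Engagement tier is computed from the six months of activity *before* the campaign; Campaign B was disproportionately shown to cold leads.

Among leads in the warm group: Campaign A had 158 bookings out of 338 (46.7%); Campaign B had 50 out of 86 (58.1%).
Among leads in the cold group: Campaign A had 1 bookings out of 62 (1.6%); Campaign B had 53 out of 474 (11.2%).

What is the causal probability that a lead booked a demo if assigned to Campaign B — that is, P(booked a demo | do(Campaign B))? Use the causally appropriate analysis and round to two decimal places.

Campaign B is higher inside every engagement tier stratum but Campaign A is higher in aggregate. Whether to stratify depends on how engagement tier relates to the campaign.
Engagement tier differs across campaigns for reasons unrelated to any effect of the campaign itself, and it separately predicts the outcome — a classic confounder. We must compare within engagement tier levels.
Standardising Campaign B to the population engagement tier mix: 0.442·50/86 + 0.558·53/474 = 0.319.

0.32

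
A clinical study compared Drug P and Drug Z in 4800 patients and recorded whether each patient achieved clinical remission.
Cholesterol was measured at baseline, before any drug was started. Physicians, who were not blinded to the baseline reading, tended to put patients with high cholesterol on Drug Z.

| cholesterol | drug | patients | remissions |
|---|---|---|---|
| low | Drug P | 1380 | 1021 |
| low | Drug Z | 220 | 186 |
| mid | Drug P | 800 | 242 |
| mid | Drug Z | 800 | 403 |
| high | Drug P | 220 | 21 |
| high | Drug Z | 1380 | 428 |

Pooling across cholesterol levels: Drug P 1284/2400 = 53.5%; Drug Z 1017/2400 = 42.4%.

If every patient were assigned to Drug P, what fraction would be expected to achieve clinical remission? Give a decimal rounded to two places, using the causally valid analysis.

The imbalance in cholesterol arose from how patients were allocated, not from anything the drug did; and cholesterol independently affects the outcome. The pooled gap is confounded — condition on cholesterol.
Standardising Drug P to the population cholesterol mix: 0.333·1021/1380 + 0.333·242/800 + 0.333·21/220 = 0.379.

0.38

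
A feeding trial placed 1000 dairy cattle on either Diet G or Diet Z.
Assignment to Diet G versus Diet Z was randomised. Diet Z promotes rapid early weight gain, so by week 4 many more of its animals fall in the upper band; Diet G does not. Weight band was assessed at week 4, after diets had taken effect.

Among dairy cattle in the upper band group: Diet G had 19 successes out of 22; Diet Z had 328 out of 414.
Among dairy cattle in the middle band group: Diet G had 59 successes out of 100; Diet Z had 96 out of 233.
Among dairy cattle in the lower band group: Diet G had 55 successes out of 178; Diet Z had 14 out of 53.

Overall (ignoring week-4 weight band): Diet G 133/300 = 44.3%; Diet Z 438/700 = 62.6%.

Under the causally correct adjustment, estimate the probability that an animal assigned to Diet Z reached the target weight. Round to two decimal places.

Diet G is higher inside every week-4 weight band stratum but Diet Z is higher in aggregate. Whether to stratify depends on how week-4 weight band relates to the diet.
Stratifying would compare diets among dairy cattle the diets themselves sorted into week-4 weight band groups — a form of selection on an intermediate. The unconditioned pooled rates give the total causal effect.
So P(outcome | do(Diet Z)) is just the pooled rate for Diet Z: 438/700 = 0.626.

0.63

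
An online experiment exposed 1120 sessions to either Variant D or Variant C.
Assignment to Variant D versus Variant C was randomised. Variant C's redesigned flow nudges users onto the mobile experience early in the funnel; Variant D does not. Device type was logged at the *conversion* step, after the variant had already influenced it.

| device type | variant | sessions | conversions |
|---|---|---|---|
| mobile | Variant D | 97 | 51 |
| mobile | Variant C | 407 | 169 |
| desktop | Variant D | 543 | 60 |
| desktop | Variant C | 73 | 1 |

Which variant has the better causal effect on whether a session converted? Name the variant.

The stratified and pooled comparisons disagree (Variant D wins within each device type; Variant C wins overall), so the answer turns on the causal role of device type.
Device type is recorded after the variant and is itself shifted by it — it sits on the causal path from variant to outcome. Conditioning on a mediator would strip out part of the effect we want; the pooled comparison gives the total causal effect.
Pooled: Variant D 17.3% vs Variant C 35.4%; Variant C is higher overall.

Variant C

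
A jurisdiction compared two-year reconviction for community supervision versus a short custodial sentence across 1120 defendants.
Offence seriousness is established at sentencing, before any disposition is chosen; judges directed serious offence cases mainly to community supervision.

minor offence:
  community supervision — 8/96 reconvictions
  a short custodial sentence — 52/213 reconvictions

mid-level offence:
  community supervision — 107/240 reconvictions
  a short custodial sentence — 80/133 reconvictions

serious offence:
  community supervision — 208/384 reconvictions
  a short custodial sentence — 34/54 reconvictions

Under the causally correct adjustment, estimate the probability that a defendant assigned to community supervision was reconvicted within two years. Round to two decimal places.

0.38

Here offence seriousness is a common cause — it drives both which disposition a case falls under and the outcome. The crude comparison mixes populations; the stratum-specific rates are the causally relevant ones.
Standardising community supervision to the population offence seriousness mix: 0.276·8/96 + 0.333·107/240 + 0.391·208/384 = 0.383.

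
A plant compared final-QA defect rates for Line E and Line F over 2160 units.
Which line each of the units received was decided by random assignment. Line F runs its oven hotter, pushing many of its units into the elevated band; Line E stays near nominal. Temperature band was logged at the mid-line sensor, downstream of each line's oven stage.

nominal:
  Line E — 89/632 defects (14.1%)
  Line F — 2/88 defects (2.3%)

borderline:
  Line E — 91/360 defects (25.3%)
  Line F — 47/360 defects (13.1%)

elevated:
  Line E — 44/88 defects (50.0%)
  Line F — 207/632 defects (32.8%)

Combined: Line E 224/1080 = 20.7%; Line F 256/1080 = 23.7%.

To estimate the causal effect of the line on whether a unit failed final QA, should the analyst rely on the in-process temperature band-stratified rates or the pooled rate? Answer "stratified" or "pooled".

In-process temperature band is recorded after the line and is itself shifted by it — it sits on the causal path from line to outcome. Conditioning on a mediator would strip out part of the effect we want; the pooled comparison gives the total causal effect.
Pooled: Line E 20.7% vs Line F 23.7%; Line E is lower overall.

pooled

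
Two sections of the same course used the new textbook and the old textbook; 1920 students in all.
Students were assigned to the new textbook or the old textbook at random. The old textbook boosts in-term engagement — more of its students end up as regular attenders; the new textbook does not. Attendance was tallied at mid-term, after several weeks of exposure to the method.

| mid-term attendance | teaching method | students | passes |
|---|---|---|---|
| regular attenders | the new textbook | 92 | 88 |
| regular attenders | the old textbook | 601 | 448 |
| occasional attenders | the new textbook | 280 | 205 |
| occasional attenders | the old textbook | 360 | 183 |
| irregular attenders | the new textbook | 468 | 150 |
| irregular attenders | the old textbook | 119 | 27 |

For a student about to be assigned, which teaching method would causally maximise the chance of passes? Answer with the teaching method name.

Mid-term attendance is downstream of the teaching method. One should not condition on a consequence of treatment, so the overall rates are the right comparison.
Pooled: the new textbook 52.7% vs the old textbook 60.9%; the old textbook is higher overall.

the old textbook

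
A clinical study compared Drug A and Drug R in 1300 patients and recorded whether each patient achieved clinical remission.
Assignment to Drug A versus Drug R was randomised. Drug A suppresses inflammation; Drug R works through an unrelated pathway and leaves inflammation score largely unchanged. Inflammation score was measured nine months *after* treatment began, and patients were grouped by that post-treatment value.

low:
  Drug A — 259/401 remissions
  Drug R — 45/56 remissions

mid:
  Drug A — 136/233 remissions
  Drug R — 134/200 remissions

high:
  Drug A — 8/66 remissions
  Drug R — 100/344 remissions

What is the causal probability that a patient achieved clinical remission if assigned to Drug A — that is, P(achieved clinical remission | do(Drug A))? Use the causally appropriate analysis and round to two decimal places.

0.58

Inflammation score lies on the pathway drug → inflammation score → outcome, so adjusting for it blocks the indirect effect. For the total causal effect of drug, use the unadjusted pooled rates.
So P(outcome | do(Drug A)) is just the pooled rate for Drug A: 403/700 = 0.576.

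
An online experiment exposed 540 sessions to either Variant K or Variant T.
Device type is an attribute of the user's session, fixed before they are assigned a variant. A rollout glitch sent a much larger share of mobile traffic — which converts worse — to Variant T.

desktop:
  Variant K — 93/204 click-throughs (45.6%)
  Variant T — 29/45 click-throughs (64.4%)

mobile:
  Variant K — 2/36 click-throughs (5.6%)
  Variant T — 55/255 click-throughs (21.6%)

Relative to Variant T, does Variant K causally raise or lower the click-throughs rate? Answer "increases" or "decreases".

Here device type is a common cause — it drives both which variant a case falls under and the outcome. The crude comparison mixes populations; the stratum-specific rates are the causally relevant ones.
Within each level — desktop: 45.6% vs 64.4%; mobile: 5.6% vs 21.6% — Variant T is higher every time.

decreases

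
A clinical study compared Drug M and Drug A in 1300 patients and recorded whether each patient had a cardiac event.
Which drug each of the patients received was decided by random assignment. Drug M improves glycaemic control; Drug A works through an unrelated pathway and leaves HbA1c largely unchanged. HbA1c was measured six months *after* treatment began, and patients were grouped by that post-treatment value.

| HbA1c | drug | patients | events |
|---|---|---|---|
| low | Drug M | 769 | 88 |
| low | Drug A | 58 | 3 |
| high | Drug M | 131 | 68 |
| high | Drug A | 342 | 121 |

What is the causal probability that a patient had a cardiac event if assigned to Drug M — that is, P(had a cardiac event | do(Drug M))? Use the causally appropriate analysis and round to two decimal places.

0.17

HbA1c here is a post-treatment variable shaped by the drug; conditioning on it would introduce bias rather than remove it. The overall comparison is the causal one.
So P(outcome | do(Drug M)) is just the pooled rate for Drug M: 156/900 = 0.173.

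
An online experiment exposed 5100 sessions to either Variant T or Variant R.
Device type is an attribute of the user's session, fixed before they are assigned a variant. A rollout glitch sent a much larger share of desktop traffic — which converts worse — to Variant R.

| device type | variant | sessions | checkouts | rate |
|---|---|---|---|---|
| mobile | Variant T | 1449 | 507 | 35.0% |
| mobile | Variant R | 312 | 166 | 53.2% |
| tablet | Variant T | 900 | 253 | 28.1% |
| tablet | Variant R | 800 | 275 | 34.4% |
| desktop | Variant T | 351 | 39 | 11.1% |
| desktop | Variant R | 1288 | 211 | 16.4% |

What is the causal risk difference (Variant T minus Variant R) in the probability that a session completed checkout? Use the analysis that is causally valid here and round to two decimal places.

-0.10

Variant R is higher inside every device type stratum but Variant T is higher in aggregate. Whether to stratify depends on how device type relates to the variant.
Device type satisfies the back-door criterion: it is not a descendant of the variant, and it blocks the spurious path from variant to outcome. Adjusting for it (i.e., using the within-device type rates) gives the causal effect.
Adjusting over the population distribution of device type: 0.345·(0.350−0.532) + 0.333·(0.281−0.344) + 0.321·(0.111−0.164) = -0.101.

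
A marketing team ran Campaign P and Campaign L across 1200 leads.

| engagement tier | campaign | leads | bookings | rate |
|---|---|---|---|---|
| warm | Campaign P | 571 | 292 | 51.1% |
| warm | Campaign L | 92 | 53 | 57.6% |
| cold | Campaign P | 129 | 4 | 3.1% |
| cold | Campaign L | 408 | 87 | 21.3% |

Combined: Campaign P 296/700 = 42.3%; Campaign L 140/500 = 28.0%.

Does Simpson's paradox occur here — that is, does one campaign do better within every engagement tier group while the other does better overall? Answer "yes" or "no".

yes

Within each engagement tier level (warm 51.1% vs 57.6%; cold 3.1% vs 21.3%), Campaign L has the higher rate every time. Pooled: 42.3% vs 28.0% — Campaign P has the higher rate overall. The two comparisons disagree.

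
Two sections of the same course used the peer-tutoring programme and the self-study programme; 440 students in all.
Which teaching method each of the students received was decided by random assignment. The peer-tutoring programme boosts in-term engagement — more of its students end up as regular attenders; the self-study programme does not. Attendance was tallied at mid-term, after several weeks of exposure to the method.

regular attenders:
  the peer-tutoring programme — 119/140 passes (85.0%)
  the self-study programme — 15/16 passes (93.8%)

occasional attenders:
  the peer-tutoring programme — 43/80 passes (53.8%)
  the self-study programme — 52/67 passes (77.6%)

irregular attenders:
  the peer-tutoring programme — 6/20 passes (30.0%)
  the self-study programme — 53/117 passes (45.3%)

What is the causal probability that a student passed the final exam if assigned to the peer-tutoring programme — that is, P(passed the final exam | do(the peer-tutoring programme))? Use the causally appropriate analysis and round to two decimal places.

Mid-term attendance here is a post-treatment variable shaped by the teaching method; conditioning on it would introduce bias rather than remove it. The overall comparison is the causal one.
So P(outcome | do(the peer-tutoring programme)) is just the pooled rate for the peer-tutoring programme: 168/240 = 0.700.

0.70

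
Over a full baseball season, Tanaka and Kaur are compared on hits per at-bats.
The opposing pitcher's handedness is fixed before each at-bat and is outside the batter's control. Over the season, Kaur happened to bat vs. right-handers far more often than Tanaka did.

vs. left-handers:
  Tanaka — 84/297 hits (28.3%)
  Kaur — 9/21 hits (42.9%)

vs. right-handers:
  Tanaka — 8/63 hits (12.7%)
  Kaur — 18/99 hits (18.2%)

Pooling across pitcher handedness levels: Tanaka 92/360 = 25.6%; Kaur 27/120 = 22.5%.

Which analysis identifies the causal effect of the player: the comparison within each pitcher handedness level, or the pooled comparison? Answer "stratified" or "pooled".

Pitcher handedness satisfies the back-door criterion: it is not a descendant of the player, and it blocks the spurious path from player to outcome. Adjusting for it (i.e., using the within-pitcher handedness rates) gives the causal effect.
Within each level — vs. left-handers: 28.3% vs 42.9%; vs. right-handers: 12.7% vs 18.2% — Kaur is higher every time.

stratified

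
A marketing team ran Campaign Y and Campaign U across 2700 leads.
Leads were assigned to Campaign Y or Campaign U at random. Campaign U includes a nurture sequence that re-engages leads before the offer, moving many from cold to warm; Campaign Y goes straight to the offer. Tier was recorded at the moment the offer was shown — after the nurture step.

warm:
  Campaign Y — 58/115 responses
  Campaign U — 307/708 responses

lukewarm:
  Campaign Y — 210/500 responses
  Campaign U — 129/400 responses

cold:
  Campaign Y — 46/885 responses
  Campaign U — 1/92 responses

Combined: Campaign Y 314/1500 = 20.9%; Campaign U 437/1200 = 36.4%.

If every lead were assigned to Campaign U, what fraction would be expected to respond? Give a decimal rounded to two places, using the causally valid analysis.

Engagement tier is downstream of the campaign. One should not condition on a consequence of treatment, so the overall rates are the right comparison.
So P(outcome | do(Campaign U)) is just the pooled rate for Campaign U: 437/1200 = 0.364.

0.36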